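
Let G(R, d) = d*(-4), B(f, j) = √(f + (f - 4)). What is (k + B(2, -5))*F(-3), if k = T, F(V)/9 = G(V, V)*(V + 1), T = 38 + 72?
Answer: -23760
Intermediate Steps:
B(f, j) = √(-4 + 2*f) (B(f, j) = √(f + (-4 + f)) = √(-4 + 2*f))
G(R, d) = -4*d
T = 110
F(V) = -36*V*(1 + V) (F(V) = 9*((-4*V)*(V + 1)) = 9*((-4*V)*(1 + V)) = 9*(-4*V*(1 + V)) = -36*V*(1 + V))
k = 110
(k + B(2, -5))*F(-3) = (110 + √(-4 + 2*2))*(-36*(-3)*(1 - 3)) = (110 + √(-4 + 4))*(-36*(-3)*(-2)) = (110 + √0)*(-216) = (110 + 0)*(-216) = 110*(-216) = -23760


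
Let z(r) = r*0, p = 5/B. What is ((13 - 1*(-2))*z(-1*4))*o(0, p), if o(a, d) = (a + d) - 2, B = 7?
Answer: 0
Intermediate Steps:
p = 5/7 ≈ 0.71429
z(r) = 0
o(a, d) = -2 + a + d
((13 - 1*(-2))*z(-1*4))*o(0, p) = ((13 - 1*(-2))*0)*(-2 + 0 + 5/7) = ((13 + 2)*0)*(-9/7) = (15*0)*(-9/7) = 0*(-9/7) = 0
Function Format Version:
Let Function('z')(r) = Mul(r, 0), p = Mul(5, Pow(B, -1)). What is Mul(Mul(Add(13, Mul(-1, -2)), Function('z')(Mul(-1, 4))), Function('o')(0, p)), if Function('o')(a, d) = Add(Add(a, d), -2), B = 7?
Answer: 0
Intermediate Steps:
p = Rational(5, 7) (p = Mul(5, Pow(7, -1)) = Mul(5, Rational(1, 7)) = Rational(5, 7) ≈ 0.71429)
Function('z')(r) = 0
Function('o')(a, d) = Add(-2, a, d)
Mul(Mul(Add(13, Mul(-1, -2)), Function('z')(Mul(-1, 4))), Function('o')(0, p)) = Mul(Mul(Add(13, Mul(-1, -2)), 0), Add(-2, 0, Rational(5, 7))) = Mul(Mul(Add(13, 2), 0), Rational(-9, 7)) = Mul(Mul(15, 0), Rational(-9, 7)) = Mul(0, Rational(-9, 7)) = 0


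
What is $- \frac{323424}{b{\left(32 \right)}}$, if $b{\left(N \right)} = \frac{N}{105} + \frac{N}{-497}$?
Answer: $- \frac{10763955}{8} \approx -1.3455 \cdot 10^{6}$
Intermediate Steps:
$b{\left(N \right)} = \frac{8 N}{1065}$ ($b{\left(N \right)} = N \frac{1}{105} + N \left(- \frac{1}{497}\right) = \frac{N}{105} - \frac{N}{497} = \frac{8 N}{1065}$)
$- \frac{323424}{b{\left(32 \right)}} = - \frac{323424}{\frac{8}{1065} \cdot 32} = - \frac{323424}{\frac{256}{1065}} = \left(-323424\right) \frac{1065}{256} = - \frac{10763955}{8}$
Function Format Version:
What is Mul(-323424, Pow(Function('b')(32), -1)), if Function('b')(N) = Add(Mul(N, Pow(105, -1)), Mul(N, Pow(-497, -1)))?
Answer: Rational(-10763955, 8) ≈ -1.3455e+6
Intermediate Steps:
Function('b')(N) = Mul(Rational(8, 1065), N) (Function('b')(N) = Add(Mul(N, Rational(1, 105)), Mul(N, Rational(-1, 497))) = Add(Mul(Rational(1, 105), N), Mul(Rational(-1, 497), N)) = Mul(Rational(8, 1065), N))
Mul(-323424, Pow(Function('b')(32), -1)) = Mul(-323424, Pow(Mul(Rational(8, 1065), 32), -1)) = Mul(-323424, Pow(Rational(256, 1065), -1)) = Mul(-323424, Rational(1065, 256)) = Rational(-10763955, 8)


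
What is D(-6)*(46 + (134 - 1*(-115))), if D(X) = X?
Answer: -1770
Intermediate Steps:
D(-6)*(46 + (134 - 1*(-115))) = -6*(46 + (134 - 1*(-115))) = -6*(46 + (134 + 115)) = -6*(46 + 249) = -6*295 = -1770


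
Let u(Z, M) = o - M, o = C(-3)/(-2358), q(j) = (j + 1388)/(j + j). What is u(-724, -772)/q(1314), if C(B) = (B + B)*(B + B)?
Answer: 132884820/176981 ≈ 750.84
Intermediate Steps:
C(B) = 4*B² (C(B) = (2*B)*(2*B) = 4*B²)
q(j) = (1388 + j)/(2*j) (q(j) = (1388 + j)/((2*j)) = (1388 + j)*(1/(2*j)) = (1388 + j)/(2*j))
o = -2/131 (o = (4*(-3)²)/(-2358) = (4*9)*(-1/2358) = 36*(-1/2358) = -2/131 ≈ -0.015267)
u(Z, M) = -2/131 - M
u(-724, -772)/q(1314) = (-2/131 - 1*(-772))/(((½)*(1388 + 1314)/1314)) = (-2/131 + 772)/(((½)*(1/1314)*2702)) = 101130/(131*(1351/1314)) = (101130/131)*(1314/1351) = 132884820/176981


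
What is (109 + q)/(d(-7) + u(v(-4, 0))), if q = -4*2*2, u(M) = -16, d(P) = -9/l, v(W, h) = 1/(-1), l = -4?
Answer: -372/55 ≈ -6.7636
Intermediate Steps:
v(W, h) = -1
d(P) = 9/4 (d(P) = -9/(-4) = -9*(-¼) = 9/4)
q = -16 (q = -8*2 = -16)
(109 + q)/(d(-7) + u(v(-4, 0))) = (109 - 16)/(9/4 - 16) = 93/(-55/4) = 93*(-4/55) = -372/55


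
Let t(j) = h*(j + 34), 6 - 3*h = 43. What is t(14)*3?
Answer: -1776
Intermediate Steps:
h = -37/3 (h = 2 - ⅓*43 = 2 - 43/3 = -37/3 ≈ -12.333)
t(j) = -1258/3 - 37*j/3 (t(j) = -37*(j + 34)/3 = -37*(34 + j)/3 = -1258/3 - 37*j/3)
t(14)*3 = (-1258/3 - 37/3*14)*3 = (-1258/3 - 518/3)*3 = -592*3 = -1776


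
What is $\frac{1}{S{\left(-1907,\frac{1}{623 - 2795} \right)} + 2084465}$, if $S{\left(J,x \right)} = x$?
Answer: $\frac{2172}{4527457979} \approx 4.7974 \cdot 10^{-7}$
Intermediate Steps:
$\frac{1}{S{\left(-1907,\frac{1}{623 - 2795} \right)} + 2084465} = \frac{1}{\frac{1}{623 - 2795} + 2084465} = \frac{1}{\frac{1}{-2172} + 2084465} = \frac{1}{- \frac{1}{2172} + 2084465} = \frac{1}{\frac{4527457979}{2172}} = \frac{2172}{4527457979}$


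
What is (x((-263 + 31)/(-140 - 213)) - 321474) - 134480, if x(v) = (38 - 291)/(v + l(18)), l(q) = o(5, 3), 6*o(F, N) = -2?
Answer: -156660149/343 ≈ -4.5674e+5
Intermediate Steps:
o(F, N) = -⅓ (o(F, N) = (⅙)*(-2) = -⅓)
l(q) = -⅓
x(v) = -253/(-⅓ + v) (x(v) = (38 - 291)/(v - ⅓) = -253/(-⅓ + v))
(x((-263 + 31)/(-140 - 213)) - 321474) - 134480 = (-759/(-1 + 3*((-263 + 31)/(-140 - 213))) - 321474) - 134480 = (-759/(-1 + 3*(-232/(-353))) - 321474) - 134480 = (-759/(-1 + 3*(-232*(-1/353))) - 321474) - 134480 = (-759/(-1 + 3*(232/353)) - 321474) - 134480 = (-759/(-1 + 696/353) - 321474) - 134480 = (-759/343/353 - 321474) - 134480 = (-759*353/343 - 321474) - 134480 = (-267927/343 - 321474) - 134480 = -110533509/343 - 134480 = -156660149/343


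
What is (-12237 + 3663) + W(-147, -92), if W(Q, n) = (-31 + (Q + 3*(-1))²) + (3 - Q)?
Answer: 14045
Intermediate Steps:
W(Q, n) = -28 + (-3 + Q)² - Q (W(Q, n) = (-31 + (Q - 3)²) + (3 - Q) = (-31 + (-3 + Q)²) + (3 - Q) = -28 + (-3 + Q)² - Q)
(-12237 + 3663) + W(-147, -92) = (-12237 + 3663) + (-28 + (-3 - 147)² - 1*(-147)) = -8574 + (-28 + (-150)² + 147) = -8574 + (-28 + 22500 + 147) = -8574 + 22619 = 14045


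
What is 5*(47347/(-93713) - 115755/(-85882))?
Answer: 33907466305/8048259866 ≈ 4.2130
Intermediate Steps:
5*(47347/(-93713) - 115755/(-85882)) = 5*(47347*(-1/93713) - 115755*(-1/85882)) = 5*(-47347/93713 + 115755/85882) = 5*(6781493261/8048259866) = 33907466305/8048259866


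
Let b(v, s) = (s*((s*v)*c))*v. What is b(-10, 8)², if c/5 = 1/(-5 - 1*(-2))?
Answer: 1024000000/9 ≈ 1.1378e+8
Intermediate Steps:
c = -5/3 (c = 5/(-5 - 1*(-2)) = 5/(-5 + 2) = 5/(-3) = 5*(-⅓) = -5/3 ≈ -1.6667)
b(v, s) = -5*s²*v²/3 (b(v, s) = (s*((s*v)*(-5/3)))*v = (s*(-5*s*v/3))*v = (-5*v*s²/3)*v = -5*s²*v²/3)
b(-10, 8)² = (-5/3*8²*(-10)²)² = (-5/3*64*100)² = (-32000/3)² = 1024000000/9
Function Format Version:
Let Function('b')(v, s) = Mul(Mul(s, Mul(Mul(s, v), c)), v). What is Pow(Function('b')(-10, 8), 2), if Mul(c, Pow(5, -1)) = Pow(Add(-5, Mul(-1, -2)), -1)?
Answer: Rational(1024000000, 9) ≈ 1.1378e+8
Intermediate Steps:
c = Rational(-5, 3) (c = Mul(5, Pow(Add(-5, Mul(-1, -2)), -1)) = Mul(5, Pow(Add(-5, 2), -1)) = Mul(5, Pow(-3, -1)) = Mul(5, Rational(-1, 3)) = Rational(-5, 3) ≈ -1.6667)
Function('b')(v, s) = Mul(Rational(-5, 3), Pow(s, 2), Pow(v, 2)) (Function('b')(v, s) = Mul(Mul(s, Mul(Mul(s, v), Rational(-5, 3))), v) = Mul(Mul(s, Mul(Rational(-5, 3), s, v)), v) = Mul(Mul(Rational(-5, 3), v, Pow(s, 2)), v) = Mul(Rational(-5, 3), Pow(s, 2), Pow(v, 2)))
Pow(Function('b')(-10, 8), 2) = Pow(Mul(Rational(-5, 3), Pow(8, 2), Pow(-10, 2)), 2) = Pow(Mul(Rational(-5, 3), 64, 100), 2) = Pow(Rational(-32000, 3), 2) = Rational(1024000000, 9)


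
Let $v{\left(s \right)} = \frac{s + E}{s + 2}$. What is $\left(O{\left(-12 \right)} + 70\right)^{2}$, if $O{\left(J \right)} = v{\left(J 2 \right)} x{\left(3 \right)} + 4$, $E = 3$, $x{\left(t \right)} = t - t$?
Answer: $5476$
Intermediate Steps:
$x{\left(t \right)} = 0$
$v{\left(s \right)} = \frac{3 + s}{2 + s}$ ($v{\left(s \right)} = \frac{s + 3}{s + 2} = \frac{3 + s}{2 + s}$)
$O{\left(J \right)} = 4$ ($O{\left(J \right)} = \frac{3 + J 2}{2 + J 2} \cdot 0 + 4 = \frac{3 + 2 J}{2 + 2 J} 0 + 4 = 0 + 4 = 4$)
$\left(O{\left(-12 \right)} + 70\right)^{2} = \left(4 + 70\right)^{2} = 74^{2} = 5476$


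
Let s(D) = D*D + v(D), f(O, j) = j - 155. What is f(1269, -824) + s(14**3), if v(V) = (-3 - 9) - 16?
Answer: 7528529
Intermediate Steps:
f(O, j) = -155 + j
v(V) = -28 (v(V) = -12 - 16 = -28)
s(D) = -28 + D**2 (s(D) = D*D - 28 = D**2 - 28 = -28 + D**2)
f(1269, -824) + s(14**3) = (-155 - 824) + (-28 + (14**3)**2) = -979 + (-28 + 2744**2) = -979 + (-28 + 7529536) = -979 + 7529508 = 7528529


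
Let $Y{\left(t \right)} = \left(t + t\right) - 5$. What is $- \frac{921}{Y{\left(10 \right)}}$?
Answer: $- \frac{307}{5} \approx -61.4$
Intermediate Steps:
$Y{\left(t \right)} = -5 + 2 t$ ($Y{\left(t \right)} = 2 t - 5 = -5 + 2 t$)
$- \frac{921}{Y{\left(10 \right)}} = - \frac{921}{-5 + 2 \cdot 10} = - \frac{921}{-5 + 20} = - \frac{921}{15} = \left(-921\right) \frac{1}{15} = - \frac{307}{5}$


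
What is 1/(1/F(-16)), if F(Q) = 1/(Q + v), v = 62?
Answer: 1/46 ≈ 0.021739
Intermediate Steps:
F(Q) = 1/(62 + Q) (F(Q) = 1/(Q + 62) = 1/(62 + Q))
1/(1/F(-16)) = 1/(1/(1/(62 - 16))) = 1/(1/(1/46)) = 1/46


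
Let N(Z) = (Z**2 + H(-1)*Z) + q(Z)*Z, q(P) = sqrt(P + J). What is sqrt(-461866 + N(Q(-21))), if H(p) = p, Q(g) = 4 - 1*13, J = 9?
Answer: 28*I*sqrt(589) ≈ 679.54*I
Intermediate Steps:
Q(g) = -9 (Q(g) = 4 - 13 = -9)
q(P) = sqrt(9 + P) (q(P) = sqrt(P + 9) = sqrt(9 + P))
N(Z) = Z**2 - Z + Z*sqrt(9 + Z) (N(Z) = (Z**2 - Z) + sqrt(9 + Z)*Z = (Z**2 - Z) + Z*sqrt(9 + Z) = Z**2 - Z + Z*sqrt(9 + Z))
sqrt(-461866 + N(Q(-21))) = sqrt(-461866 - 9*(-1 - 9 + sqrt(9 - 9))) = sqrt(-461866 - 9*(-1 - 9 + sqrt(0))) = sqrt(-461866 - 9*(-1 - 9 + 0)) = sqrt(-461866 - 9*(-10)) = sqrt(-461866 + 90) = sqrt(-461776) = 28*I*sqrt(589)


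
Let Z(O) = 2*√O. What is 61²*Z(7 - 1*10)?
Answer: 7442*I*√3 ≈ 12890.0*I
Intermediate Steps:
61²*Z(7 - 1*10) = 61²*(2*√(7 - 1*10)) = 3721*(2*√(7 - 10)) = 3721*(2*√(-3)) = 3721*(2*(I*√3)) = 3721*(2*I*√3) = 7442*I*√3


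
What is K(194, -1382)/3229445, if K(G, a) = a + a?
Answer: -2764/3229445 ≈ -0.00085587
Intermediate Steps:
K(G, a) = 2*a
K(194, -1382)/3229445 = (2*(-1382))/3229445 = -2764*1/3229445 = -2764/3229445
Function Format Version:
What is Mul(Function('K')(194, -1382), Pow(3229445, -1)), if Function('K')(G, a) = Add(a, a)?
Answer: Rational(-2764, 3229445) ≈ -0.00085587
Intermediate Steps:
Function('K')(G, a) = Mul(2, a)
Mul(Function('K')(194, -1382), Pow(3229445, -1)) = Mul(Mul(2, -1382), Pow(3229445, -1)) = Mul(-2764, Rational(1, 3229445)) = Rational(-2764, 3229445)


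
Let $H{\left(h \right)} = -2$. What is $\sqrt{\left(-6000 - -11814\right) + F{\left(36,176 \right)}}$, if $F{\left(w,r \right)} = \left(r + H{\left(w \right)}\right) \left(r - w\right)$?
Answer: $\sqrt{30174} \approx 173.71$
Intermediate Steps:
$F{\left(w,r \right)} = \left(-2 + r\right) \left(r - w\right)$ ($F{\left(w,r \right)} = \left(r - 2\right) \left(r - w\right) = \left(-2 + r\right) \left(r - w\right)$)
$\sqrt{\left(-6000 - -11814\right) + F{\left(36,176 \right)}} = \sqrt{\left(-6000 - -11814\right) + \left(176^{2} - 352 + 2 \cdot 36 - 176 \cdot 36\right)} = \sqrt{\left(-6000 + 11814\right) + \left(30976 - 352 + 72 - 6336\right)} = \sqrt{5814 + 24360} = \sqrt{30174}$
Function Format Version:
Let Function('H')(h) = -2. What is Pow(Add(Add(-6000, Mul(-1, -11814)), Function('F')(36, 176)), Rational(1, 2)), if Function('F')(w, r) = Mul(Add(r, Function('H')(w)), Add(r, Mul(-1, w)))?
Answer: Pow(30174, Rational(1, 2)) ≈ 173.71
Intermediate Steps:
Function('F')(w, r) = Mul(Add(-2, r), Add(r, Mul(-1, w))) (Function('F')(w, r) = Mul(Add(r, -2), Add(r, Mul(-1, w))) = Mul(Add(-2, r), Add(r, Mul(-1, w))))
Pow(Add(Add(-6000, Mul(-1, -11814)), Function('F')(36, 176)), Rational(1, 2)) = Pow(Add(Add(-6000, Mul(-1, -11814)), Add(Pow(176, 2), Mul(-2, 176), Mul(2, 36), Mul(-1, 176, 36))), Rational(1, 2)) = Pow(Add(Add(-6000, 11814), Add(30976, -352, 72, -6336)), Rational(1, 2)) = Pow(Add(5814, 24360), Rational(1, 2)) = Pow(30174, Rational(1, 2))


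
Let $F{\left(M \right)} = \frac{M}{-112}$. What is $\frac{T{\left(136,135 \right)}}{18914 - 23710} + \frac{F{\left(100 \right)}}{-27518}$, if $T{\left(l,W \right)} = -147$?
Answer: $\frac{28345997}{923834296} \approx 0.030683$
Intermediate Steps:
$F{\left(M \right)} = - \frac{M}{112}$ ($F{\left(M \right)} = M \left(- \frac{1}{112}\right) = - \frac{M}{112}$)
$\frac{T{\left(136,135 \right)}}{18914 - 23710} + \frac{F{\left(100 \right)}}{-27518} = - \frac{147}{18914 - 23710} + \frac{\left(- \frac{1}{112}\right) 100}{-27518} = - \frac{147}{-4796} - - \frac{25}{770504} = \left(-147\right) \left(- \frac{1}{4796}\right) + \frac{25}{770504} = \frac{147}{4796} + \frac{25}{770504} = \frac{28345997}{923834296}$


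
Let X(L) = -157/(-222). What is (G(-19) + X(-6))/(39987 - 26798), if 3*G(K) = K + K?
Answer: -885/975986 ≈ -0.00090678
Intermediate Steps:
X(L) = 157/222 (X(L) = -157*(-1/222) = 157/222)
G(K) = 2*K/3 (G(K) = (K + K)/3 = (2*K)/3 = 2*K/3)
(G(-19) + X(-6))/(39987 - 26798) = ((2/3)*(-19) + 157/222)/(39987 - 26798) = (-38/3 + 157/222)/13189 = -885/74*1/13189 = -885/975986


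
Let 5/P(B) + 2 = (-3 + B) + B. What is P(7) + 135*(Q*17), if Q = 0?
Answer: 5/9 ≈ 0.55556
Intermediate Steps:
P(B) = 5/(-5 + 2*B) (P(B) = 5/(-2 + ((-3 + B) + B)) = 5/(-2 + (-3 + 2*B)) = 5/(-5 + 2*B))
P(7) + 135*(Q*17) = 5/(-5 + 2*7) + 135*(0*17) = 5/(-5 + 14) + 135*0 = 5/9 + 0 = 5/9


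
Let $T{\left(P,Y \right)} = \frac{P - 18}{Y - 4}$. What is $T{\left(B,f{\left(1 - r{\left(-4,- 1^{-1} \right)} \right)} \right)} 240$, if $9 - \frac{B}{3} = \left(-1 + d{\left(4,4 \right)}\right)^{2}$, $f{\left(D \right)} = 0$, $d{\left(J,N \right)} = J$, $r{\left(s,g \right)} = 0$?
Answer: $1080$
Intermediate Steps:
$B = 0$ ($B = 27 - 3 \left(-1 + 4\right)^{2} = 27 - 3 \cdot 3^{2} = 27 - 27 = 0$)
$T{\left(P,Y \right)} = \frac{-18 + P}{-4 + Y}$
$T{\left(B,f{\left(1 - r{\left(-4,- 1^{-1} \right)} \right)} \right)} 240 = \frac{-18 + 0}{-4 + 0} \cdot 240 = \frac{1}{-4} \left(-18\right) 240 = \left(- \frac{1}{4}\right) \left(-18\right) 240 = \frac{9}{2} \cdot 240 = 1080$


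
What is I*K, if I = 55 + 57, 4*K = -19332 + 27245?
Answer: 221564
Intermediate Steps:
K = 7913/4 (K = (-19332 + 27245)/4 = (¼)*7913 = 7913/4 ≈ 1978.3)
I = 112
I*K = 112*(7913/4) = 221564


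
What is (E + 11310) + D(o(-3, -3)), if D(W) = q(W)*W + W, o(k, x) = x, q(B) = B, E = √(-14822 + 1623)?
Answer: 11316 + I*√13199 ≈ 11316.0 + 114.89*I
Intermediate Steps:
E = I*√13199 (E = √(-13199) = I*√13199 ≈ 114.89*I)
D(W) = W + W² (D(W) = W*W + W = W² + W = W + W²)
(E + 11310) + D(o(-3, -3)) = (I*√13199 + 11310) - 3*(1 - 3) = (11310 + I*√13199) - 3*(-2) = (11310 + I*√13199) + 6 = 11316 + I*√13199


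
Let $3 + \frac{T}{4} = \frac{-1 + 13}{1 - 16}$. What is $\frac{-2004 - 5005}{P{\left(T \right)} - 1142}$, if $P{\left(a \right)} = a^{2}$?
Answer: $\frac{175225}{22774} \approx 7.6941$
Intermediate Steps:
$T = - \frac{76}{5}$ ($T = -12 + 4 \frac{-1 + 13}{1 - 16} = -12 + 4 \frac{12}{1 - 16} = -12 + 4 \frac{12}{-15} = -12 + 4 \cdot 12 \left(- \frac{1}{15}\right) = -12 + 4 \left(- \frac{4}{5}\right) = -12 - \frac{16}{5} = - \frac{76}{5} \approx -15.2$)
$\frac{-2004 - 5005}{P{\left(T \right)} - 1142} = \frac{-2004 - 5005}{\left(- \frac{76}{5}\right)^{2} - 1142} = \frac{-2004 - 5005}{\frac{5776}{25} - 1142} = - \frac{7009}{- \frac{22774}{25}} = \left(-7009\right) \left(- \frac{25}{22774}\right) = \frac{175225}{22774}$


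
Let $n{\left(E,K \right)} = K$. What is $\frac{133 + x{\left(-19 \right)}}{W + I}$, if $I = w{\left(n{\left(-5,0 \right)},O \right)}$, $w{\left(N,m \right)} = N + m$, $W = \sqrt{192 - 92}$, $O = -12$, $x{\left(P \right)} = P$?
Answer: $-57$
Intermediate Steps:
$W = 10$ ($W = \sqrt{100} = 10$)
$I = -12$ ($I = 0 - 12 = -12$)
$\frac{133 + x{\left(-19 \right)}}{W + I} = \frac{133 - 19}{10 - 12} = \frac{114}{-2} = 114 \left(- \frac{1}{2}\right) = -57$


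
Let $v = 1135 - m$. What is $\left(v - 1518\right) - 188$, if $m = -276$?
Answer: $-295$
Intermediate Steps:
$v = 1411$ ($v = 1135 - -276 = 1135 + 276 = 1411$)
$\left(v - 1518\right) - 188 = \left(1411 - 1518\right) - 188 = -107 - 188 = -295$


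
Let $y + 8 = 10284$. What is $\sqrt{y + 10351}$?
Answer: $\sqrt{20627} \approx 143.62$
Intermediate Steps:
$y = 10276$ ($y = -8 + 10284 = 10276$)
$\sqrt{y + 10351} = \sqrt{10276 + 10351} = \sqrt{20627}$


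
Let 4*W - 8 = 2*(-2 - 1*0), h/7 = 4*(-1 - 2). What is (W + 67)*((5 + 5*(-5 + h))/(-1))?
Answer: 29920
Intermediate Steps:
h = -84 (h = 7*(4*(-1 - 2)) = 7*(4*(-3)) = 7*(-12) = -84)
W = 1 (W = 2 + (2*(-2 - 1*0))/4 = 2 + (2*(-2 + 0))/4 = 2 + (2*(-2))/4 = 2 + (¼)*(-4) = 2 - 1 = 1)
(W + 67)*((5 + 5*(-5 + h))/(-1)) = (1 + 67)*((5 + 5*(-5 - 84))/(-1)) = 68*(-(5 + 5*(-89))) = 68*(-(5 - 445)) = 68*(-1*(-440)) = 68*440 = 29920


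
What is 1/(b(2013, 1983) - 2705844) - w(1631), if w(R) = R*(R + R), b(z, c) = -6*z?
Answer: -14460220210885/2717922 ≈ -5.3203e+6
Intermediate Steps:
w(R) = 2*R**2 (w(R) = R*(2*R) = 2*R**2)
1/(b(2013, 1983) - 2705844) - w(1631) = 1/(-6*2013 - 2705844) - 2*1631**2 = 1/(-12078 - 2705844) - 2*2660161 = 1/(-2717922) - 1*5320322 = -1/2717922 - 5320322 = -14460220210885/2717922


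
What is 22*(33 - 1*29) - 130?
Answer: -42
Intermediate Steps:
22*(33 - 1*29) - 130 = 22*(33 - 29) - 130 = 22*4 - 130 = 88 - 130 = -42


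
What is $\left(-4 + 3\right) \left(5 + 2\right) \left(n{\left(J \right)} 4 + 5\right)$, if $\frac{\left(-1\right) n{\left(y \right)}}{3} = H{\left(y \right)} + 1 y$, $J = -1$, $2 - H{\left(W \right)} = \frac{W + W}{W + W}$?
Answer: $-35$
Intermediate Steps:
$H{\left(W \right)} = 1$ ($H{\left(W \right)} = 2 - \frac{W + W}{W + W} = 2 - \frac{2 W}{2 W} = 2 - 2 W \frac{1}{2 W} = 2 - 1 = 1$)
$n{\left(y \right)} = -3 - 3 y$ ($n{\left(y \right)} = - 3 \left(1 + 1 y\right) = - 3 \left(1 + y\right) = -3 - 3 y$)
$\left(-4 + 3\right) \left(5 + 2\right) \left(n{\left(J \right)} 4 + 5\right) = \left(-4 + 3\right) \left(5 + 2\right) \left(\left(-3 - -3\right) 4 + 5\right) = \left(-1\right) 7 \left(\left(-3 + 3\right) 4 + 5\right) = - 7 \left(0 \cdot 4 + 5\right) = - 7 \left(0 + 5\right) = \left(-7\right) 5 = -35$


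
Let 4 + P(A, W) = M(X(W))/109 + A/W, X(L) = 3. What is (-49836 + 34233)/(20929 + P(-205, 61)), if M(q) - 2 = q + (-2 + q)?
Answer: -103744347/139108346 ≈ -0.74578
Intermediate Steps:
M(q) = 2*q (M(q) = 2 + (q + (-2 + q)) = 2 + (-2 + 2*q) = 2*q)
P(A, W) = -430/109 + A/W (P(A, W) = -4 + ((2*3)/109 + A/W) = -4 + (6*(1/109) + A/W) = -4 + (6/109 + A/W) = -430/109 + A/W)
(-49836 + 34233)/(20929 + P(-205, 61)) = (-49836 + 34233)/(20929 + (-430/109 - 205/61)) = -15603/(20929 + (-430/109 - 205*1/61)) = -15603/(20929 + (-430/109 - 205/61)) = -15603/(20929 - 48575/6649) = -15603/139108346/6649 = -15603*6649/139108346 = -103744347/139108346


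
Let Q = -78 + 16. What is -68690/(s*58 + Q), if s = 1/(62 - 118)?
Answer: 384664/353 ≈ 1089.7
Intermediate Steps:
Q = -62
s = -1/56 (s = 1/(-56) = -1/56 ≈ -0.017857)
-68690/(s*58 + Q) = -68690/(-1/56*58 - 62) = -68690/(-29/28 - 62) = -68690/(-1765/28) = -68690*(-28/1765) = 384664/353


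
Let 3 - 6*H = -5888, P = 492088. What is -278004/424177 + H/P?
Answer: -818315767405/1252394469456 ≈ -0.65340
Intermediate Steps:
H = 5891/6 (H = ½ - ⅙*(-5888) = ½ + 2944/3 = 5891/6 ≈ 981.83)
-278004/424177 + H/P = -278004/424177 + (5891/6)/492088 = -278004*1/424177 + (5891/6)*(1/492088) = -278004/424177 + 5891/2952528 = -818315767405/1252394469456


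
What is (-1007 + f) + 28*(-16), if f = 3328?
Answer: 1873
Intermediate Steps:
(-1007 + f) + 28*(-16) = (-1007 + 3328) + 28*(-16) = 2321 - 448 = 1873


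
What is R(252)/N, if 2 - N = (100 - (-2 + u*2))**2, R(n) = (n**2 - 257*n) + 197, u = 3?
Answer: 1063/9214 ≈ 0.11537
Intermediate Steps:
R(n) = 197 + n**2 - 257*n
N = -9214 (N = 2 - (100 - (-2 + 3*2))**2 = 2 - (100 - (-2 + 6))**2 = 2 - (100 - 1*4)**2 = 2 - (100 - 4)**2 = 2 - 1*96**2 = 2 - 1*9216 = 2 - 9216 = -9214)
R(252)/N = (197 + 252**2 - 257*252)/(-9214) = (197 + 63504 - 64764)*(-1/9214) = -1063*(-1/9214) = 1063/9214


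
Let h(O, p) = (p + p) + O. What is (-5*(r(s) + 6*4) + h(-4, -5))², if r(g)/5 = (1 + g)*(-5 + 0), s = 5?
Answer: 379456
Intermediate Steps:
h(O, p) = O + 2*p (h(O, p) = 2*p + O = O + 2*p)
r(g) = -25 - 25*g (r(g) = 5*((1 + g)*(-5 + 0)) = 5*((1 + g)*(-5)) = 5*(-5 - 5*g) = -25 - 25*g)
(-5*(r(s) + 6*4) + h(-4, -5))² = (-5*((-25 - 25*5) + 6*4) + (-4 + 2*(-5)))² = (-5*((-25 - 125) + 24) + (-4 - 10))² = (-5*(-150 + 24) - 14)² = (-5*(-126) - 14)² = (630 - 14)² = 616² = 379456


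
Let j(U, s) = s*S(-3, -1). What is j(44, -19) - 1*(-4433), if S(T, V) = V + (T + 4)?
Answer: 4433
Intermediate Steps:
S(T, V) = 4 + T + V (S(T, V) = V + (4 + T) = 4 + T + V)
j(U, s) = 0 (j(U, s) = s*(4 - 3 - 1) = s*0 = 0)
j(44, -19) - 1*(-4433) = 0 - 1*(-4433) = 0 + 4433 = 4433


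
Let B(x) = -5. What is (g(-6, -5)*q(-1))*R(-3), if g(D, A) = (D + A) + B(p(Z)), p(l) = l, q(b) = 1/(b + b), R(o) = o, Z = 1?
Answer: -24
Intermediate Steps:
q(b) = 1/(2*b)
g(D, A) = -5 + A + D (g(D, A) = (D + A) - 5 = (A + D) - 5 = -5 + A + D)
(g(-6, -5)*q(-1))*R(-3) = ((-5 - 5 - 6)*((½)/(-1)))*(-3) = -8*(-1)*(-3) = -16*(-½)*(-3) = 8*(-3) = -24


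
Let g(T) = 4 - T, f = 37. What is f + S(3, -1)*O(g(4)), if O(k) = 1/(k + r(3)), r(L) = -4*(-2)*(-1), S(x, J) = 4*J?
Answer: 75/2 ≈ 37.500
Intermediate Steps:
r(L) = -8 (r(L) = 8*(-1) = -8)
O(k) = 1/(-8 + k) (O(k) = 1/(k - 8) = 1/(-8 + k))
f + S(3, -1)*O(g(4)) = 37 + (4*(-1))/(-8 + (4 - 1*4)) = 37 - 4/(-8 + (4 - 4)) = 37 - 4/(-8 + 0) = 37 - 4/(-8) = 37 - 4*(-⅛) = 37 + ½ = 75/2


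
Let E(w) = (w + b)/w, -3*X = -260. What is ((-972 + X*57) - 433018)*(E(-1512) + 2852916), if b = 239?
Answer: -925377242099125/756 ≈ -1.2240e+12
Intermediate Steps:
X = 260/3 (X = -⅓*(-260) = 260/3 ≈ 86.667)
E(w) = (239 + w)/w (E(w) = (w + 239)/w = (239 + w)/w)
((-972 + X*57) - 433018)*(E(-1512) + 2852916) = ((-972 + (260/3)*57) - 433018)*((239 - 1512)/(-1512) + 2852916) = ((-972 + 4940) - 433018)*(-1/1512*(-1273) + 2852916) = (3968 - 433018)*(1273/1512 + 2852916) = -429050*4313610265/1512 = -925377242099125/756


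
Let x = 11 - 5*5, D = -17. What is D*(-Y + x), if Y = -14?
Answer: 0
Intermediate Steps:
x = -14 (x = 11 - 25 = -14)
D*(-Y + x) = -17*(-1*(-14) - 14) = -17*(14 - 14) = -17*0 = 0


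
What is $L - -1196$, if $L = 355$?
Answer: $1551$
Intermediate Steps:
$L - -1196 = 355 - -1196 = 355 + 1196 = 1551$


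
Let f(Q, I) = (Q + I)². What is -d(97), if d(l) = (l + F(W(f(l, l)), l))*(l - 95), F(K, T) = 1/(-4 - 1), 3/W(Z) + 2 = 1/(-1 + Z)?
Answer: -968/5 ≈ -193.60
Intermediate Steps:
f(Q, I) = (I + Q)²
W(Z) = 3/(-2 + 1/(-1 + Z))
F(K, T) = -⅕ (F(K, T) = 1/(-5) = -⅕)
d(l) = (-95 + l)*(-⅕ + l) (d(l) = (l - ⅕)*(l - 95) = (-⅕ + l)*(-95 + l) = (-95 + l)*(-⅕ + l))
-d(97) = -(19 + 97² - 476/5*97) = -(19 + 9409 - 46172/5) = -1*968/5 = -968/5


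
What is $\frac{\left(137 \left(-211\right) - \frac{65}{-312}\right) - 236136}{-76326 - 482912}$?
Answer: $\frac{6361027}{13421712} \approx 0.47394$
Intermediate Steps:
$\frac{\left(137 \left(-211\right) - \frac{65}{-312}\right) - 236136}{-76326 - 482912} = \frac{\left(-28907 - - \frac{5}{24}\right) - 236136}{-559238} = \left(\left(-28907 + \frac{5}{24}\right) - 236136\right) \left(- \frac{1}{559238}\right) = \left(- \frac{693763}{24} - 236136\right) \left(- \frac{1}{559238}\right) = \left(- \frac{6361027}{24}\right) \left(- \frac{1}{559238}\right) = \frac{6361027}{13421712}$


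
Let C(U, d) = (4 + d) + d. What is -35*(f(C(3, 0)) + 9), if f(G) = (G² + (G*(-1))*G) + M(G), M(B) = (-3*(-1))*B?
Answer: -735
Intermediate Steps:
C(U, d) = 4 + 2*d
M(B) = 3*B
f(G) = 3*G (f(G) = (G² + (G*(-1))*G) + 3*G = (G² + (-G)*G) + 3*G = (G² - G²) + 3*G = 0 + 3*G = 3*G)
-35*(f(C(3, 0)) + 9) = -35*(3*(4 + 2*0) + 9) = -35*(3*(4 + 0) + 9) = -35*(3*4 + 9) = -35*(12 + 9) = -35*21 = -735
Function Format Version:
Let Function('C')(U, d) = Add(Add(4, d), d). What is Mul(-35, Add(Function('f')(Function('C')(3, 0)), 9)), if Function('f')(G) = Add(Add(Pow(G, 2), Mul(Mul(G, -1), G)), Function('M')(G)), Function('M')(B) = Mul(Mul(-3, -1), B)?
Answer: -735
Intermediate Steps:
Function('C')(U, d) = Add(4, Mul(2, d))
Function('M')(B) = Mul(3, B)
Function('f')(G) = Mul(3, G) (Function('f')(G) = Add(Add(Pow(G, 2), Mul(Mul(G, -1), G)), Mul(3, G)) = Add(Add(Pow(G, 2), Mul(Mul(-1, G), G)), Mul(3, G)) = Add(Add(Pow(G, 2), Mul(-1, Pow(G, 2))), Mul(3, G)) = Add(0, Mul(3, G)) = Mul(3, G))
Mul(-35, Add(Function('f')(Function('C')(3, 0)), 9)) = Mul(-35, Add(Mul(3, Add(4, Mul(2, 0))), 9)) = Mul(-35, Add(Mul(3, Add(4, 0)), 9)) = Mul(-35, Add(Mul(3, 4), 9)) = Mul(-35, Add(12, 9)) = Mul(-35, 21) = -735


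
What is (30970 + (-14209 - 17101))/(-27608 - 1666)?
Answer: 10/861 ≈ 0.011614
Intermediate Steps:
(30970 + (-14209 - 17101))/(-27608 - 1666) = (30970 - 31310)/(-29274) = -340*(-1/29274) = 10/861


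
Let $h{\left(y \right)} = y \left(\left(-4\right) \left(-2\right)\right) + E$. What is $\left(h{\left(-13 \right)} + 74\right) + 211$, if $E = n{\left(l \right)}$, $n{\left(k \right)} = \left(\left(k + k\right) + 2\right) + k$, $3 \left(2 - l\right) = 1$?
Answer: $188$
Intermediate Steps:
$l = \frac{5}{3}$ ($l = 2 - \frac{1}{3} = \frac{5}{3} \approx 1.6667$)
$n{\left(k \right)} = 2 + 3 k$ ($n{\left(k \right)} = \left(2 k + 2\right) + k = \left(2 + 2 k\right) + k = 2 + 3 k$)
$E = 7$ ($E = 2 + 3 \cdot \frac{5}{3} = 2 + 5 = 7$)
$h{\left(y \right)} = 7 + 8 y$ ($h{\left(y \right)} = y \left(\left(-4\right) \left(-2\right)\right) + 7 = y 8 + 7 = 8 y + 7 = 7 + 8 y$)
$\left(h{\left(-13 \right)} + 74\right) + 211 = \left(\left(7 + 8 \left(-13\right)\right) + 74\right) + 211 = \left(\left(7 - 104\right) + 74\right) + 211 = \left(-97 + 74\right) + 211 = -23 + 211 = 188$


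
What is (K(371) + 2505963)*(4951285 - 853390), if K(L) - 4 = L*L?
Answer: 10833228005160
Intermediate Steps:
K(L) = 4 + L² (K(L) = 4 + L*L = 4 + L²)
(K(371) + 2505963)*(4951285 - 853390) = ((4 + 371²) + 2505963)*(4951285 - 853390) = ((4 + 137641) + 2505963)*4097895 = (137645 + 2505963)*4097895 = 2643608*4097895 = 10833228005160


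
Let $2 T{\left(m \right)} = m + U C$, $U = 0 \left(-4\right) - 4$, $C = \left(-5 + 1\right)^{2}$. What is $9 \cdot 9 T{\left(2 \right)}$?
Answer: $-2511$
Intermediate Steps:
$C = 16$ ($C = \left(-4\right)^{2} = 16$)
$U = -4$ ($U = 0 - 4 = -4$)
$T{\left(m \right)} = -32 + \frac{m}{2}$ ($T{\left(m \right)} = \frac{m - 64}{2} = \frac{-64 + m}{2} = -32 + \frac{m}{2}$)
$9 \cdot 9 T{\left(2 \right)} = 9 \cdot 9 \left(-32 + \frac{1}{2} \cdot 2\right) = 81 \left(-32 + 1\right) = 81 \left(-31\right) = -2511$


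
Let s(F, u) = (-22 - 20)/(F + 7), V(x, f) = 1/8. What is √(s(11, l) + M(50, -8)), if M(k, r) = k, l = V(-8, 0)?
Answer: √429/3 ≈ 6.9041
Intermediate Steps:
V(x, f) = ⅛
l = ⅛ ≈ 0.12500
s(F, u) = -42/(7 + F)
√(s(11, l) + M(50, -8)) = √(-42/(7 + 11) + 50) = √(-42/18 + 50) = √(-42*1/18 + 50) = √(-7/3 + 50) = √(143/3) = √429/3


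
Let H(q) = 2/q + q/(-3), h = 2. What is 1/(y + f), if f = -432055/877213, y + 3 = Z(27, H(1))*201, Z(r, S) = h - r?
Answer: -877213/4411059019 ≈ -0.00019887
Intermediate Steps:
H(q) = 2/q - q/3 (H(q) = 2/q + q*(-⅓) = 2/q - q/3)
Z(r, S) = 2 - r
y = -5028 (y = -3 + (2 - 1*27)*201 = -3 + (2 - 27)*201 = -3 - 25*201 = -3 - 5025 = -5028)
f = -432055/877213 (f = -432055*1/877213 = -432055/877213 ≈ -0.49253)
1/(y + f) = 1/(-5028 - 432055/877213) = 1/(-4411059019/877213) = -877213/4411059019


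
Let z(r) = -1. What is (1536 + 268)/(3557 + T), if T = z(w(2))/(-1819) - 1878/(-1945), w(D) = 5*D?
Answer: 3191235410/6293961981 ≈ 0.50703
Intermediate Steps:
T = 3418027/3537955 (T = -1/(-1819) - 1878/(-1945) = -1*(-1/1819) - 1878*(-1/1945) = 1/1819 + 1878/1945 = 3418027/3537955 ≈ 0.96610)
(1536 + 268)/(3557 + T) = (1536 + 268)/(3557 + 3418027/3537955) = 1804/(12587923962/3537955) = 1804*(3537955/12587923962) = 3191235410/6293961981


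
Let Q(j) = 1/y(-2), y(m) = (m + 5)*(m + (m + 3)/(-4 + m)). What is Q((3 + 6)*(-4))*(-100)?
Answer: 200/13 ≈ 15.385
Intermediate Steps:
y(m) = (5 + m)*(m + (3 + m)/(-4 + m))
Q(j) = -2/13 (Q(j) = 1/((15 + (-2)**3 - 12*(-2) + 2*(-2)**2)/(-4 - 2)) = 1/((15 - 8 + 24 + 2*4)/(-6)) = 1/(-(15 - 8 + 24 + 8)/6) = 1/(-1/6*39) = 1/(-13/2) = -2/13)
Q((3 + 6)*(-4))*(-100) = -2/13*(-100) = 200/13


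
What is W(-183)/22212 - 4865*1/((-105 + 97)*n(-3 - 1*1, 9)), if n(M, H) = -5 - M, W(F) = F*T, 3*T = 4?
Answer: -27015833/44424 ≈ -608.14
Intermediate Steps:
T = 4/3 (T = (⅓)*4 = 4/3 ≈ 1.3333)
W(F) = 4*F/3 (W(F) = F*(4/3) = 4*F/3)
W(-183)/22212 - 4865*1/((-105 + 97)*n(-3 - 1*1, 9)) = ((4/3)*(-183))/22212 - 4865*1/((-105 + 97)*(-5 - (-3 - 1*1))) = -244*1/22212 - 4865*(-1/(8*(-5 - (-3 - 1)))) = -61/5553 - 4865*(-1/(8*(-5 - 1*(-4)))) = -61/5553 - 4865*(-1/(8*(-5 + 4))) = -61/5553 - 4865/((-1*(-8))) = -61/5553 - 4865/8 = -27015833/44424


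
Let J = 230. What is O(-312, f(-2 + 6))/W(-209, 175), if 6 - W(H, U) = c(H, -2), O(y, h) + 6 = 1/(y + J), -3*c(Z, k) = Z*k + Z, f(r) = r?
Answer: -1479/18614 ≈ -0.079456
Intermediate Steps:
c(Z, k) = -Z/3 - Z*k/3 (c(Z, k) = -(Z*k + Z)/3 = -(Z + Z*k)/3 = -Z/3 - Z*k/3)
O(y, h) = -6 + 1/(230 + y) (O(y, h) = -6 + 1/(y + 230) = -6 + 1/(230 + y))
W(H, U) = 6 - H/3 (W(H, U) = 6 - (-1)*H*(1 - 2)/3 = 6 - (-1)*H*(-1)/3 = 6 - H/3)
O(-312, f(-2 + 6))/W(-209, 175) = ((-1379 - 6*(-312))/(230 - 312))/(6 - 1/3*(-209)) = ((-1379 + 1872)/(-82))/(6 + 209/3) = (-1/82*493)/(227/3) = -493/82*3/227 = -1479/18614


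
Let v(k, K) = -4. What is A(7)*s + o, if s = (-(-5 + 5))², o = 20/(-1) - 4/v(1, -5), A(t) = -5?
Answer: -19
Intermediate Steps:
o = -19 (o = 20/(-1) - 4/(-4) = 20*(-1) - 4*(-¼) = -20 + 1 = -19)
s = 0 (s = (-1*0)² = 0² = 0)
A(7)*s + o = -5*0 - 19 = 0 - 19 = -19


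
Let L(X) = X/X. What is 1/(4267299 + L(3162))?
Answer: 1/4267300 ≈ 2.3434e-7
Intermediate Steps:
L(X) = 1
1/(4267299 + L(3162)) = 1/(4267299 + 1) = 1/4267300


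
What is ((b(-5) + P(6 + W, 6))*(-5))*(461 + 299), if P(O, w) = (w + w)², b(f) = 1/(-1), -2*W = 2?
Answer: -543400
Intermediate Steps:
W = -1 (W = -½*2 = -1)
b(f) = -1
P(O, w) = 4*w² (P(O, w) = (2*w)² = 4*w²)
((b(-5) + P(6 + W, 6))*(-5))*(461 + 299) = ((-1 + 4*6²)*(-5))*(461 + 299) = ((-1 + 4*36)*(-5))*760 = ((-1 + 144)*(-5))*760 = (143*(-5))*760 = -715*760 = -543400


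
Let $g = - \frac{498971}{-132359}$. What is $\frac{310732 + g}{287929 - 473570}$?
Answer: $- \frac{41128675759}{24571257119} \approx -1.6739$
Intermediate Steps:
$g = \frac{498971}{132359}$ ($g = \left(-498971\right) \left(- \frac{1}{132359}\right) = \frac{498971}{132359} \approx 3.7698$)
$\frac{310732 + g}{287929 - 473570} = \frac{310732 + \frac{498971}{132359}}{287929 - 473570} = \frac{41128675759}{132359 \left(-185641\right)} = \frac{41128675759}{132359} \left(- \frac{1}{185641}\right) = - \frac{41128675759}{24571257119}$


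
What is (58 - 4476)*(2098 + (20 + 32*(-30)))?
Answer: -5116044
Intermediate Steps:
(58 - 4476)*(2098 + (20 + 32*(-30))) = -4418*(2098 + (20 - 960)) = -4418*(2098 - 940) = -4418*1158 = -5116044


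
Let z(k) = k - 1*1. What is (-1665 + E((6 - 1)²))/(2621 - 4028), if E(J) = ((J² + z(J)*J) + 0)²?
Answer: -1498960/1407 ≈ -1065.4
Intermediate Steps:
z(k) = -1 + k (z(k) = k - 1 = -1 + k)
E(J) = (J² + J*(-1 + J))² (E(J) = ((J² + (-1 + J)*J) + 0)² = ((J² + J*(-1 + J)) + 0)² = (J² + J*(-1 + J))²)
(-1665 + E((6 - 1)²))/(2621 - 4028) = (-1665 + ((6 - 1)²)²*(-1 + 2*(6 - 1)²)²)/(2621 - 4028) = (-1665 + (5²)²*(-1 + 2*5²)²)/(-1407) = (-1665 + 25²*(-1 + 2*25)²)*(-1/1407) = (-1665 + 625*(-1 + 50)²)*(-1/1407) = (-1665 + 625*49²)*(-1/1407) = (-1665 + 625*2401)*(-1/1407) = (-1665 + 1500625)*(-1/1407) = 1498960*(-1/1407) = -1498960/1407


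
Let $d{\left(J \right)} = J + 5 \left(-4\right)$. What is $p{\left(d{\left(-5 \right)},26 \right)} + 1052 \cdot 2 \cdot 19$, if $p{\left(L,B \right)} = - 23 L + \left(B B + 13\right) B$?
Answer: $58465$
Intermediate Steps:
$d{\left(J \right)} = -20 + J$ ($d{\left(J \right)} = J - 20 = -20 + J$)
$p{\left(L,B \right)} = - 23 L + B \left(13 + B^{2}\right)$ ($p{\left(L,B \right)} = - 23 L + \left(B^{2} + 13\right) B = - 23 L + \left(13 + B^{2}\right) B = - 23 L + B \left(13 + B^{2}\right)$)
$p{\left(d{\left(-5 \right)},26 \right)} + 1052 \cdot 2 \cdot 19 = \left(26^{3} - 23 \left(-20 - 5\right) + 13 \cdot 26\right) + 1052 \cdot 2 \cdot 19 = \left(17576 - -575 + 338\right) + 1052 \cdot 38 = \left(17576 + 575 + 338\right) + 39976 = 18489 + 39976 = 58465$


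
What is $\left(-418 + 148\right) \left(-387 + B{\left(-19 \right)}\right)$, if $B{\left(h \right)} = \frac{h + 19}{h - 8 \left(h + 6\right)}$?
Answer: $104490$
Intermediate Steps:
$B{\left(h \right)} = \frac{19 + h}{-48 - 7 h}$ ($B{\left(h \right)} = \frac{19 + h}{h - 8 \left(6 + h\right)} = \frac{19 + h}{h - \left(48 + 8 h\right)} = \frac{19 + h}{-48 - 7 h}$)
$\left(-418 + 148\right) \left(-387 + B{\left(-19 \right)}\right) = \left(-418 + 148\right) \left(-387 + \frac{-19 - -19}{48 + 7 \left(-19\right)}\right) = - 270 \left(-387 + \frac{-19 + 19}{48 - 133}\right) = - 270 \left(-387 + \frac{1}{-85} \cdot 0\right) = - 270 \left(-387 - 0\right) = - 270 \left(-387 + 0\right) = \left(-270\right) \left(-387\right) = 104490$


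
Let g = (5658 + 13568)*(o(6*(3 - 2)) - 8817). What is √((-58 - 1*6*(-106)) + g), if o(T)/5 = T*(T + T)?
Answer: 2*I*√40648426 ≈ 12751.0*I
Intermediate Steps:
o(T) = 10*T² (o(T) = 5*(T*(T + T)) = 5*(T*(2*T)) = 5*(2*T²) = 10*T²)
g = -162594282 (g = (5658 + 13568)*(10*(6*(3 - 2))² - 8817) = 19226*(10*(6*1)² - 8817) = 19226*(10*6² - 8817) = 19226*(10*36 - 8817) = 19226*(360 - 8817) = 19226*(-8457) = -162594282)
√((-58 - 1*6*(-106)) + g) = √((-58 - 1*6*(-106)) - 162594282) = √((-58 - 6*(-106)) - 162594282) = √((-58 + 636) - 162594282) = √(578 - 162594282) = √(-162593704) = 2*I*√40648426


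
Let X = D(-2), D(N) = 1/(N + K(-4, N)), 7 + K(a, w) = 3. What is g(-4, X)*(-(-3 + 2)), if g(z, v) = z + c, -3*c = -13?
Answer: 1/3 ≈ 0.33333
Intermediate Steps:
c = 13/3 (c = -1/3*(-13) = 13/3 ≈ 4.3333)
K(a, w) = -4 (K(a, w) = -7 + 3 = -4)
D(N) = 1/(-4 + N) (D(N) = 1/(N - 4) = 1/(-4 + N))
X = -1/6 (X = 1/(-4 - 2) = 1/(-6) = -1/6 ≈ -0.16667)
g(z, v) = 13/3 + z (g(z, v) = z + 13/3 = 13/3 + z)
g(-4, X)*(-(-3 + 2)) = (13/3 - 4)*(-(-3 + 2)) = (-1*(-1))/3 = (1/3)*1 = 1/3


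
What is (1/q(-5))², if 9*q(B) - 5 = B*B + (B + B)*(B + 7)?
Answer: 81/100 ≈ 0.81000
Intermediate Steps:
q(B) = 5/9 + B²/9 + 2*B*(7 + B)/9 (q(B) = 5/9 + (B*B + (B + B)*(B + 7))/9 = 5/9 + (B² + (2*B)*(7 + B))/9 = 5/9 + (B² + 2*B*(7 + B))/9 = 5/9 + (B²/9 + 2*B*(7 + B)/9) = 5/9 + B²/9 + 2*B*(7 + B)/9)
(1/q(-5))² = (1/(5/9 + (⅓)*(-5)² + (14/9)*(-5)))² = (1/(5/9 + (⅓)*25 - 70/9))² = (1/(5/9 + 25/3 - 70/9))² = (1/(10/9))² = (9/10)² = 81/100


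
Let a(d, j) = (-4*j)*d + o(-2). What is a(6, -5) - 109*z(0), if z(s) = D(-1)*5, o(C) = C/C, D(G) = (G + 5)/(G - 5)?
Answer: 1453/3 ≈ 484.33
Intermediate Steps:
D(G) = (5 + G)/(-5 + G)
o(C) = 1
z(s) = -10/3 (z(s) = ((5 - 1)/(-5 - 1))*5 = (4/(-6))*5 = -⅙*4*5 = -⅔*5 = -10/3)
a(d, j) = 1 - 4*d*j (a(d, j) = (-4*j)*d + 1 = -4*d*j + 1 = 1 - 4*d*j)
a(6, -5) - 109*z(0) = (1 - 4*6*(-5)) - 109*(-10/3) = (1 + 120) + 1090/3 = 121 + 1090/3 = 1453/3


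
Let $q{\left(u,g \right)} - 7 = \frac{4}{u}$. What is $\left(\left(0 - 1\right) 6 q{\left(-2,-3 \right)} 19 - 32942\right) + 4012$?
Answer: $-29500$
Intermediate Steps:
$q{\left(u,g \right)} = 7 + \frac{4}{u}$
$\left(\left(0 - 1\right) 6 q{\left(-2,-3 \right)} 19 - 32942\right) + 4012 = \left(\left(0 - 1\right) 6 \left(7 + \frac{4}{-2}\right) 19 - 32942\right) + 4012 = \left(\left(-1\right) 6 \left(7 + 4 \left(- \frac{1}{2}\right)\right) 19 - 32942\right) + 4012 = \left(- 6 \left(7 - 2\right) 19 - 32942\right) + 4012 = \left(\left(-6\right) 5 \cdot 19 - 32942\right) + 4012 = \left(\left(-30\right) 19 - 32942\right) + 4012 = \left(-570 - 32942\right) + 4012 = -33512 + 4012 = -29500$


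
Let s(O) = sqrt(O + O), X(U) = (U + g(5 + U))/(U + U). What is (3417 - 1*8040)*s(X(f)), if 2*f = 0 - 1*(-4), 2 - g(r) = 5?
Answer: -4623*I*sqrt(2)/2 ≈ -3269.0*I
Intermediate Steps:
g(r) = -3 (g(r) = 2 - 1*5 = 2 - 5 = -3)
f = 2 (f = (0 - 1*(-4))/2 = (0 + 4)/2 = (1/2)*4 = 2)
X(U) = (-3 + U)/(2*U) (X(U) = (U - 3)/(U + U) = (-3 + U)/((2*U)) = (-3 + U)*(1/(2*U)) = (-3 + U)/(2*U))
s(O) = sqrt(2)*sqrt(O) (s(O) = sqrt(2*O) = sqrt(2)*sqrt(O))
(3417 - 1*8040)*s(X(f)) = (3417 - 1*8040)*(sqrt(2)*sqrt((1/2)*(-3 + 2)/2)) = (3417 - 8040)*(sqrt(2)*sqrt((1/2)*(1/2)*(-1))) = -4623*sqrt(2)*sqrt(-1/4) = -4623*sqrt(2)*I/2 = -4623*I*sqrt(2)/2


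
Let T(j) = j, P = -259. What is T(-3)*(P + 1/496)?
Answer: 385389/496 ≈ 776.99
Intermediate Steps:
T(-3)*(P + 1/496) = -3*(-259 + 1/496) = -3*(-128463/496) = 385389/496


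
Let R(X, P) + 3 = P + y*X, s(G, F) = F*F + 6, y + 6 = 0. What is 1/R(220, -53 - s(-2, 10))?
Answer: -1/1482 ≈ -0.00067476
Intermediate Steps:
y = -6 (y = -6 + 0 = -6)
s(G, F) = 6 + F**2 (s(G, F) = F**2 + 6 = 6 + F**2)
R(X, P) = -3 + P - 6*X (R(X, P) = -3 + (P - 6*X) = -3 + P - 6*X)
1/R(220, -53 - s(-2, 10)) = 1/(-3 + (-53 - (6 + 10**2)) - 6*220) = 1/(-3 + (-53 - (6 + 100)) - 1320) = 1/(-3 + (-53 - 1*106) - 1320) = 1/(-3 + (-53 - 106) - 1320) = 1/(-3 - 159 - 1320) = 1/(-1482) = -1/1482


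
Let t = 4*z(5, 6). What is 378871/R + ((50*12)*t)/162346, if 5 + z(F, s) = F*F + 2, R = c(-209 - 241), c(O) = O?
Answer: -30742215683/36527850 ≈ -841.61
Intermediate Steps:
R = -450 (R = -209 - 241 = -450)
z(F, s) = -3 + F**2 (z(F, s) = -5 + (F*F + 2) = -5 + (F**2 + 2) = -5 + (2 + F**2) = -3 + F**2)
t = 88 (t = 4*(-3 + 5**2) = 4*(-3 + 25) = 4*22 = 88)
378871/R + ((50*12)*t)/162346 = 378871/(-450) + ((50*12)*88)/162346 = 378871*(-1/450) + (600*88)*(1/162346) = -378871/450 + 52800*(1/162346) = -378871/450 + 26400/81173 = -30742215683/36527850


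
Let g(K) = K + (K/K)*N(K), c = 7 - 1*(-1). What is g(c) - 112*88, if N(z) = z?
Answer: -9840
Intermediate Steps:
c = 8 (c = 7 + 1 = 8)
g(K) = 2*K (g(K) = K + (K/K)*K = K + 1*K = K + K = 2*K)
g(c) - 112*88 = 2*8 - 112*88 = 16 - 9856 = -9840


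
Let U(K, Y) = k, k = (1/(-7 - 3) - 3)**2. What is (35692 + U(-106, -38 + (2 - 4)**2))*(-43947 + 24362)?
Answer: -13984320637/20 ≈ -6.9922e+8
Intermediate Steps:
k = 961/100 (k = (1/(-10) - 3)**2 = (-1/10 - 3)**2 = (-31/10)**2 = 961/100 ≈ 9.6100)
U(K, Y) = 961/100
(35692 + U(-106, -38 + (2 - 4)**2))*(-43947 + 24362) = (35692 + 961/100)*(-43947 + 24362) = (3570161/100)*(-19585) = -13984320637/20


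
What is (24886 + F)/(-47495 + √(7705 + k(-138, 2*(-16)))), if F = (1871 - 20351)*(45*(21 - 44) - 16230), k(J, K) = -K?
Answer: -7577401837285/1127883644 - 159541043*√7737/1127883644 ≈ -6730.7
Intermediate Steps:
F = 319057200 (F = -18480*(45*(-23) - 16230) = -18480*(-1035 - 16230) = -18480*(-17265) = 319057200)
(24886 + F)/(-47495 + √(7705 + k(-138, 2*(-16)))) = (24886 + 319057200)/(-47495 + √(7705 - 2*(-16))) = 319082086/(-47495 + √(7705 - 1*(-32))) = 319082086/(-47495 + √(7705 + 32)) = 319082086/(-47495 + √7737)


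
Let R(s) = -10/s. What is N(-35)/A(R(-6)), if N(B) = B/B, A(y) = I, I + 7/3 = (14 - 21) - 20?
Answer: -3/88 ≈ -0.034091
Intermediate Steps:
I = -88/3 (I = -7/3 + ((14 - 21) - 20) = -7/3 + (-7 - 20) = -7/3 - 27 = -88/3 ≈ -29.333)
A(y) = -88/3
N(B) = 1
N(-35)/A(R(-6)) = 1/(-88/3) = 1*(-3/88) = -3/88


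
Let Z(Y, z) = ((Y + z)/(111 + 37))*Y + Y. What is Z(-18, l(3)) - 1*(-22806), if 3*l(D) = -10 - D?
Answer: 1686513/74 ≈ 22791.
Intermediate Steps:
l(D) = -10/3 - D/3 (l(D) = (-10 - D)/3 = -10/3 - D/3)
Z(Y, z) = Y + Y*(Y/148 + z/148) (Z(Y, z) = ((Y + z)/148)*Y + Y = ((Y + z)*(1/148))*Y + Y = (Y/148 + z/148)*Y + Y = Y*(Y/148 + z/148) + Y = Y + Y*(Y/148 + z/148))
Z(-18, l(3)) - 1*(-22806) = (1/148)*(-18)*(148 - 18 + (-10/3 - ⅓*3)) - 1*(-22806) = (1/148)*(-18)*(148 - 18 + (-10/3 - 1)) + 22806 = (1/148)*(-18)*(148 - 18 - 13/3) + 22806 = (1/148)*(-18)*(377/3) + 22806 = -1131/74 + 22806 = 1686513/74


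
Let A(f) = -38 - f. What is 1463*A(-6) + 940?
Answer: -45876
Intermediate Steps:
1463*A(-6) + 940 = 1463*(-38 - 1*(-6)) + 940 = 1463*(-38 + 6) + 940 = 1463*(-32) + 940 = -46816 + 940 = -45876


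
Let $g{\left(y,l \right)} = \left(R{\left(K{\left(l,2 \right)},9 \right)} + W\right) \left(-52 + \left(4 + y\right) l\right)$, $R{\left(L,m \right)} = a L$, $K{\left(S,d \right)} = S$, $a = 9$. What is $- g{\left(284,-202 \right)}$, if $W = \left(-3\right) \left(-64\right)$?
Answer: $-94678728$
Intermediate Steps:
$W = 192$
$R{\left(L,m \right)} = 9 L$
$g{\left(y,l \right)} = \left(-52 + l \left(4 + y\right)\right) \left(192 + 9 l\right)$ ($g{\left(y,l \right)} = \left(9 l + 192\right) \left(-52 + \left(4 + y\right) l\right) = \left(192 + 9 l\right) \left(-52 + l \left(4 + y\right)\right) = \left(-52 + l \left(4 + y\right)\right) \left(192 + 9 l\right)$)
$- g{\left(284,-202 \right)} = - (-9984 + 36 \left(-202\right)^{2} + 300 \left(-202\right) + 9 \cdot 284 \left(-202\right)^{2} + 192 \left(-202\right) 284) = - (-9984 + 36 \cdot 40804 - 60600 + 9 \cdot 284 \cdot 40804 - 11014656) = - (-9984 + 1468944 - 60600 + 104295024 - 11014656) = \left(-1\right) 94678728 = -94678728$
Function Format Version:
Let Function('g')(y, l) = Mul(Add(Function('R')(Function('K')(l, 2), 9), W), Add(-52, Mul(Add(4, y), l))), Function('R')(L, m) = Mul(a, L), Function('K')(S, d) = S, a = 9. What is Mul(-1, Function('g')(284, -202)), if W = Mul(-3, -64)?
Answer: -94678728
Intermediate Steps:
W = 192
Function('R')(L, m) = Mul(9, L)
Function('g')(y, l) = Mul(Add(-52, Mul(l, Add(4, y))), Add(192, Mul(9, l))) (Function('g')(y, l) = Mul(Add(Mul(9, l), 192), Add(-52, Mul(Add(4, y), l))) = Mul(Add(192, Mul(9, l)), Add(-52, Mul(l, Add(4, y)))) = Mul(Add(-52, Mul(l, Add(4, y))), Add(192, Mul(9, l))))
Mul(-1, Function('g')(284, -202)) = Mul(-1, Add(-9984, Mul(36, Pow(-202, 2)), Mul(300, -202), Mul(9, 284, Pow(-202, 2)), Mul(192, -202, 284))) = Mul(-1, Add(-9984, Mul(36, 40804), -60600, Mul(9, 284, 40804), -11014656)) = Mul(-1, Add(-9984, 1468944, -60600, 104295024, -11014656)) = Mul(-1, 94678728) = -94678728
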